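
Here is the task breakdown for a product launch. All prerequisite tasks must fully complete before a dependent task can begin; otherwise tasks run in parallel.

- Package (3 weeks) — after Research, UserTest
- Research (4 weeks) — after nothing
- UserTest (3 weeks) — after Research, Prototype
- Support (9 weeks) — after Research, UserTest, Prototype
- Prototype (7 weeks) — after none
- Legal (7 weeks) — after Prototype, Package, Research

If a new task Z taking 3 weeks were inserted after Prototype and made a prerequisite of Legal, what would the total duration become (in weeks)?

Originally the plan takes 20 weeks.
With Z inserted, Legal now waits for max(Prototype, Package, Research, Z).
New critical path: Prototype→UserTest→Package→Legal = 7+3+3+7 = 20 ⇒ 20 weeks.

20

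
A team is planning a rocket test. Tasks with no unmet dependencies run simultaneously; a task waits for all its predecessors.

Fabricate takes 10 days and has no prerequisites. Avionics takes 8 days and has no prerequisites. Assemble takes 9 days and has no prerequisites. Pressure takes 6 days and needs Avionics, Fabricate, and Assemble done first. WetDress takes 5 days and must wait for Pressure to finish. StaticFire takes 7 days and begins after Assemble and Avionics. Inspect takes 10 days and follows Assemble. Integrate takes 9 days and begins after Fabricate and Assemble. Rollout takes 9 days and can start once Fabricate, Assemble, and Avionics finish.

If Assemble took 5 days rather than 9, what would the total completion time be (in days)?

21

As given, the longest chain is Fabricate→Pressure→WetDress = 10+6+5 = 21, so the finish is 21 days.
The longest path through Assemble is only 20 days, so Assemble has float 1.
No other chain overtakes it, so the finish is 21 days.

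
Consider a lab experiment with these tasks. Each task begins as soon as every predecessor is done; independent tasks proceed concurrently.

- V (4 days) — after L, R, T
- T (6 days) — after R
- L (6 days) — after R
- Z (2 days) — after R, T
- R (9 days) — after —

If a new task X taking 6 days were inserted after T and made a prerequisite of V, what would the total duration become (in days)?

25

Originally the project takes 19 days.
With X inserted, V now waits for max(L, R, T, X).
New critical path: R→T→X→V = 9+6+6+4 = 25 ⇒ 25 days.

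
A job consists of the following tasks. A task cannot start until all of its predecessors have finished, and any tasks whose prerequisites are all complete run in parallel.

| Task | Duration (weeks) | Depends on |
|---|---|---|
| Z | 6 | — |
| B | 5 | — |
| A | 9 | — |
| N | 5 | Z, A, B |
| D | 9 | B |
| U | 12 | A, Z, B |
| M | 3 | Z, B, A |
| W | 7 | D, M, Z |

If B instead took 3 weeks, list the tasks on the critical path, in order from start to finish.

A, U

Actual critical path: B→D→W = 5+9+7 = 21 ⇒ 21 weeks.
Since B is critical, the -2 change carries straight to that chain (now 19 weeks).
Now A→U = 9+12 = 21 is longest, so the finish becomes 21 weeks.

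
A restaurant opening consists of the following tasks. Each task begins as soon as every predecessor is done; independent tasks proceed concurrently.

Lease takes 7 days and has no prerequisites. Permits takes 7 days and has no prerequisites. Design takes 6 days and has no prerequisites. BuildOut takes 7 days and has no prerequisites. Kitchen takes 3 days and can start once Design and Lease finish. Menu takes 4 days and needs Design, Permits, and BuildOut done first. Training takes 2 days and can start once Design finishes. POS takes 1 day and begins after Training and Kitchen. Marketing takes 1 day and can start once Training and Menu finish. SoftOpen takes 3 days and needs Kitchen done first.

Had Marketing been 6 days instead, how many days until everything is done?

17

Actual critical path: Lease→Kitchen→SoftOpen = 7+3+3 = 13 ⇒ 13 days.
Marketing has 1 day of float (longest path through it is 12).
New critical path: Permits→Menu→Marketing = 7+4+6 = 17 ⇒ 17 days.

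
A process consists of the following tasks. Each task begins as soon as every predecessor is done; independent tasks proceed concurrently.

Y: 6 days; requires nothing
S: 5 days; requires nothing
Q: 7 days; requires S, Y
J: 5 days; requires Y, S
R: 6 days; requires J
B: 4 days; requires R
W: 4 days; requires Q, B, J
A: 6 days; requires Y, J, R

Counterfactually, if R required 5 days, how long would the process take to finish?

24

Actual critical path: Y→J→R→B→W = 6+5+6+4+4 = 25 ⇒ 25 days.
R lies on that path, so at 5 days the path becomes 24 days.
No other chain overtakes it, so the finish is 24 days.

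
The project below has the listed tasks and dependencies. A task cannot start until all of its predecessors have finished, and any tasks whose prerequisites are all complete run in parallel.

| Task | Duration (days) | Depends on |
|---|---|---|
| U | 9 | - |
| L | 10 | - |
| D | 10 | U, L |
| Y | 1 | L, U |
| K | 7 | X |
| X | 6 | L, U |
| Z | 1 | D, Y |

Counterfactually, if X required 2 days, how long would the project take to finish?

21

The binding path is L→X→K = 10+6+7 = 23; finish at 23 days.
Since X is critical, the -4 change carries straight to that chain (now 19 days).
New critical path: L→D→Z = 10+10+1 = 21 ⇒ 21 days.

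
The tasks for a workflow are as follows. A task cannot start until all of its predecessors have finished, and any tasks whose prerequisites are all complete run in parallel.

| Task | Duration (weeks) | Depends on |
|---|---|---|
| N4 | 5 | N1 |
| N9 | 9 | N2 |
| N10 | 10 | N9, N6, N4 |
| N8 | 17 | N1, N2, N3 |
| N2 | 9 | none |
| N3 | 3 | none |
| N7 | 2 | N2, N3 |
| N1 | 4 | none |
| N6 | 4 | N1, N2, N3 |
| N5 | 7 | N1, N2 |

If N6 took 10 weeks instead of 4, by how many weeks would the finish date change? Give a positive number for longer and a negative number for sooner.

1

Critical path before the change: N2→N9→N10 = 9+9+10 = 28 giving 28 weeks.
The longest path through N6 is only 23 weeks, so N6 has float 5.
New critical path: N2→N6→N10 = 9+10+10 = 29 ⇒ 29 weeks.
Change in finish: 29 − 28 = +1 weeks.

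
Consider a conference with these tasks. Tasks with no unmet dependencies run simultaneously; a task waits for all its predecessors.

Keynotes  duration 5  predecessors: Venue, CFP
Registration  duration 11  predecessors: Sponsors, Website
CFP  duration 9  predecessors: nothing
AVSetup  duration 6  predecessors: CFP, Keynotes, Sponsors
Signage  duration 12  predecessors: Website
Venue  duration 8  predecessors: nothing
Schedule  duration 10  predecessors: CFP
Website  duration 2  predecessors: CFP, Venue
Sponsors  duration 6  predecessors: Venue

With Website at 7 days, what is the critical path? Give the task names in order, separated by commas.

CFP, Website, Signage

The binding path is Venue→Sponsors→Registration = 8+6+11 = 25; finish at 25 days.
Website is off the critical path — its longest chain is 23 days, giving 2 of slack.
The binding chain switches to CFP→Website→Signage = 9+7+12 = 28; finish 28 days.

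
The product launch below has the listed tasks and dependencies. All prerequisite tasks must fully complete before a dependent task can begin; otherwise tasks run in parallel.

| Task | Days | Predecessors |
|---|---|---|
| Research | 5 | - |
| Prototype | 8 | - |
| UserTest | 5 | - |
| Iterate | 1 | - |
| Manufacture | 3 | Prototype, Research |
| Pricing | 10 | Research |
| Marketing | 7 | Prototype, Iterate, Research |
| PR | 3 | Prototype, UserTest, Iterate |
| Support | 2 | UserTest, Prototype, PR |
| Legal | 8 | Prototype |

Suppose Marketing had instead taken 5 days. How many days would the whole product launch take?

Actual critical path: Prototype→Legal = 8+8 = 16 ⇒ 16 days.
The longest path through Marketing is only 15 days, so Marketing has float 1.
That remains the longest chain; total 16 days.

16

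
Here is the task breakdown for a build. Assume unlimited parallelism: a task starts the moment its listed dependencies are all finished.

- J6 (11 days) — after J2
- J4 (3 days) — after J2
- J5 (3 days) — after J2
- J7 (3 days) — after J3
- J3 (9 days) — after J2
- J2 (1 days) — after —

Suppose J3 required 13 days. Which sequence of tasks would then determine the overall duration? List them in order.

J2, J3, J7

Critical path before the change: J2→J3→J7 = 1+9+3 = 13 giving 13 days.
J3 lies on that path, so at 13 days the path becomes 17 days.
That remains the longest chain; total 17 days.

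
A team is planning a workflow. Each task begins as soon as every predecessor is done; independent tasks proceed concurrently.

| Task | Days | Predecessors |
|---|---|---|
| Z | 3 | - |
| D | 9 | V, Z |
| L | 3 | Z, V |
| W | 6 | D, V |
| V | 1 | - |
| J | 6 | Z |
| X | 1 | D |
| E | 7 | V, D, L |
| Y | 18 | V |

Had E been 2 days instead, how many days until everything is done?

19

As given, the longest chain is Z→D→E = 3+9+7 = 19, so the finish is 19 days.
E is on the critical path; changing it to 2 makes that path 14 days.
Now V→Y = 1+18 = 19 is longest, so the finish becomes 19 days.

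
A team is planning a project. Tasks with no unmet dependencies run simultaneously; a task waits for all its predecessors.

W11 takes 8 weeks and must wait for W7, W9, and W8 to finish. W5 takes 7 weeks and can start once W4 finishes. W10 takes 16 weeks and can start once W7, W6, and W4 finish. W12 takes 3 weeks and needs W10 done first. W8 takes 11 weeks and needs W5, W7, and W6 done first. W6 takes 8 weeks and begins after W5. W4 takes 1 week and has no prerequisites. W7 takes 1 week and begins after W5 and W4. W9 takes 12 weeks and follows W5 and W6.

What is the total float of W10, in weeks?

The longest chain is W4→W5→W6→W9→W11 = 1+7+8+12+8 = 36; overall finish 36 weeks.
W10 finishes as early as 32 and must finish by 33.
So W10 can slip 33 − 32 = 1 week.

1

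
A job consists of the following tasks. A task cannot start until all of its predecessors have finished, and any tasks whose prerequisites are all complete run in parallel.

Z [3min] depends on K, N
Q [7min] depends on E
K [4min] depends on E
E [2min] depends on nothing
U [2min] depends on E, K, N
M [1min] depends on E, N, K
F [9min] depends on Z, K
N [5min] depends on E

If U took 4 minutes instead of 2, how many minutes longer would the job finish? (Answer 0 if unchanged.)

Baseline: E→N→Z→F = 2+5+3+9 = 19 → 19 minutes.
The longest path through U is only 9 minutes, so U has float 10.
The critical path is still E→N→Z→F; finish is now 19 minutes.
Change in finish: 19 − 19 = +0 minutes.

0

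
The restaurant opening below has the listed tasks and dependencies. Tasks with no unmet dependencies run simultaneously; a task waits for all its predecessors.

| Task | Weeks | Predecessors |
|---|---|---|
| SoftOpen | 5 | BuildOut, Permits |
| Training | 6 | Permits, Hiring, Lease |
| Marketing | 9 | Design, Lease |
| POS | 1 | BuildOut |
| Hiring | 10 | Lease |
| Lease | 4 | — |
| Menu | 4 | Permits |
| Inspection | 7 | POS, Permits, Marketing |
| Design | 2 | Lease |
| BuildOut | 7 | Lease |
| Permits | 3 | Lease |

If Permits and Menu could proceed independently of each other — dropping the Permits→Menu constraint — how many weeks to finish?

Before: longest chain Lease→Design→Marketing→Inspection = 4+2+9+7 = 22, finish 22.
Without Permits→Menu, Menu's earliest start moves from 7 to 0.
New critical path: Lease→Design→Marketing→Inspection = 4+2+9+7 = 22 ⇒ 22 weeks.

22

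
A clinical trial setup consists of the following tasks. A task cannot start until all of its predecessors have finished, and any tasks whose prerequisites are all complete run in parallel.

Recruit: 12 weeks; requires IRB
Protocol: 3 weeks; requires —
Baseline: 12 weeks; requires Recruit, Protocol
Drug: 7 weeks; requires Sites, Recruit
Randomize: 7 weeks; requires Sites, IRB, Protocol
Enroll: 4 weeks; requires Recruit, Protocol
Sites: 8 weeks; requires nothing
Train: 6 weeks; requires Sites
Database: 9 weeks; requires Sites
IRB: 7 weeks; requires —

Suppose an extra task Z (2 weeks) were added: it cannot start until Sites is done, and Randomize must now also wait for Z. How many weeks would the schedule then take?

Originally the schedule takes 31 weeks.
With Z inserted, Randomize now waits for max(Sites, IRB, Protocol, Z).
New critical path: IRB→Recruit→Baseline = 7+12+12 = 31 ⇒ 31 weeks.

31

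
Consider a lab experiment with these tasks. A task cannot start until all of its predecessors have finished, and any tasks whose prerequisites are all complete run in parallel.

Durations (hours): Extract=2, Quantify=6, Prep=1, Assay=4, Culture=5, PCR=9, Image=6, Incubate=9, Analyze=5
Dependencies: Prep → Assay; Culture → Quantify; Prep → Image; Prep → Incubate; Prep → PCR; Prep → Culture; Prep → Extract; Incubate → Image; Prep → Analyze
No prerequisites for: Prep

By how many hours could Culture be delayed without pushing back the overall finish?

Prep→Incubate→Image = 1+9+6 = 16 sets the makespan at 16 hours.
The longest chain containing Culture totals 12 hours.
So Culture can slip 10 − 6 = 4 hours.

4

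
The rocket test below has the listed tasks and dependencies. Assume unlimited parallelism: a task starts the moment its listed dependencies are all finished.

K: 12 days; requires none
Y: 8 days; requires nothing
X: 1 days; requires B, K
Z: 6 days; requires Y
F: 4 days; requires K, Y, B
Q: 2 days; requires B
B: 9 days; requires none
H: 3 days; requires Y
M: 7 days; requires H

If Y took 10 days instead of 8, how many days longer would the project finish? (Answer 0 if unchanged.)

Baseline: Y→H→M = 8+3+7 = 18 → 18 days.
Y is on the critical path; changing it to 10 makes that path 20 days.
No other chain overtakes it, so the finish is 20 days.
Change in finish: 20 − 18 = +2 days.

2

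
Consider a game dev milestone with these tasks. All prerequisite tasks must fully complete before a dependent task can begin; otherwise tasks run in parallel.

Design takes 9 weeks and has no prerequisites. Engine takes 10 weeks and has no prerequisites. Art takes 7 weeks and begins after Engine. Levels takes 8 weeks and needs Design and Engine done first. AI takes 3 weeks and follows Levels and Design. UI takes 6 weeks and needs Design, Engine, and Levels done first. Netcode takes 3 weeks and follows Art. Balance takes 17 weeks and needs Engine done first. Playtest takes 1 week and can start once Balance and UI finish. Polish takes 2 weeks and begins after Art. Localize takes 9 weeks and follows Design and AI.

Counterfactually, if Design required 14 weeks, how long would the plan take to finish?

Critical path before the change: Engine→Levels→AI→Localize = 10+8+3+9 = 30 giving 30 weeks.
The longest path through Design is only 29 weeks, so Design has float 1.
Now Design→Levels→AI→Localize = 14+8+3+9 = 34 is longest, so the finish becomes 34 weeks.

34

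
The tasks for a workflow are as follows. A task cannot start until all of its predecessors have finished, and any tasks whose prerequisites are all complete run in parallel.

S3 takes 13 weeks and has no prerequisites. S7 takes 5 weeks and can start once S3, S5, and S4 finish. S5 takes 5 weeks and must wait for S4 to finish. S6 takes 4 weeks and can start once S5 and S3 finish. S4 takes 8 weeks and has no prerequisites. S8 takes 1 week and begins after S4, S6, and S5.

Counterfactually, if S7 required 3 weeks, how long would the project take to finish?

As given, the longest chain is S3→S7 = 13+5 = 18, so the finish is 18 weeks.
S7 lies on that path, so at 3 weeks the path becomes 16 weeks.
Now S3→S6→S8 = 13+4+1 = 18 is longest, so the finish becomes 18 weeks.

18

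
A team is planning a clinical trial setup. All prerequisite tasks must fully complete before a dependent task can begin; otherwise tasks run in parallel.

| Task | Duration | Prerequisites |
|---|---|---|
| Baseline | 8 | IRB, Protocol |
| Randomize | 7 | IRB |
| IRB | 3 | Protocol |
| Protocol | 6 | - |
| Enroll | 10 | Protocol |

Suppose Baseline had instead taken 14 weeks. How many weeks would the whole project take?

23

Actual critical path: Protocol→IRB→Baseline = 6+3+8 = 17 ⇒ 17 weeks.
Since Baseline is critical, the +6 change carries straight to that chain (now 23 weeks).
No other chain overtakes it, so the finish is 23 weeks.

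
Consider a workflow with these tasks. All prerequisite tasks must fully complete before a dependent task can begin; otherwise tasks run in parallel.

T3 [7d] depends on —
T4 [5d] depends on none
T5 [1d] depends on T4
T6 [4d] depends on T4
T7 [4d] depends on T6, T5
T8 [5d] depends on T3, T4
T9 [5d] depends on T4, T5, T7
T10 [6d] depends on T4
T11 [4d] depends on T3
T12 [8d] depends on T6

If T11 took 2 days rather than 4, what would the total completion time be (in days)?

Baseline: T4→T6→T7→T9 = 5+4+4+5 = 18 → 18 days.
T11 is off the critical path — its longest chain is 11 days, giving 7 of slack.
No other chain overtakes it, so the finish is 18 days.

18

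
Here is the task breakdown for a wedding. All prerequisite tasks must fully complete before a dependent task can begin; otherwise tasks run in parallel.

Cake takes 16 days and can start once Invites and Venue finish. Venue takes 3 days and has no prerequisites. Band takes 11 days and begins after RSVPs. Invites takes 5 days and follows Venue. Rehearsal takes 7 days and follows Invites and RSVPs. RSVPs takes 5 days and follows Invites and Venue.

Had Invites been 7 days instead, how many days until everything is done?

Baseline: Venue→Invites→RSVPs→Band = 3+5+5+11 = 24 → 24 days.
Since Invites is critical, the +2 change carries straight to that chain (now 26 days).
The critical path is still Venue→Invites→RSVPs→Band; finish is now 26 days.

26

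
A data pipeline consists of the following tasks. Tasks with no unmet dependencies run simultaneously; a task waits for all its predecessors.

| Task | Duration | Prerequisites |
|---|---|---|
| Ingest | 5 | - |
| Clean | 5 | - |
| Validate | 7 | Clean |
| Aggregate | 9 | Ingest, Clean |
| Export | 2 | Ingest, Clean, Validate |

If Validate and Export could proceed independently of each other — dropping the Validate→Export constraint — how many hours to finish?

14

Before: longest chain Ingest→Aggregate = 5+9 = 14, finish 14.
Without Validate→Export, Export's earliest start moves from 12 to 5.
New critical path: Ingest→Aggregate = 5+9 = 14 ⇒ 14 hours.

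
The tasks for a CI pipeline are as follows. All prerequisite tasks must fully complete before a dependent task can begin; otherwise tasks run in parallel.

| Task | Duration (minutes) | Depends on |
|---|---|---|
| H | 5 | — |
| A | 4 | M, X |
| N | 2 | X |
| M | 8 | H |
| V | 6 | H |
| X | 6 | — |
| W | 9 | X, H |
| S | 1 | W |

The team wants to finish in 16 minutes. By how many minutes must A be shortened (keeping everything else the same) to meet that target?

1

Current finish: 17 minutes; target: 16.
A is on every critical path, so each minute cut from A cuts the finish by one (this holds down to a finish of 16).
Need 17 − 16 = 1 minute off A → A becomes 3 minutes, finish becomes 16.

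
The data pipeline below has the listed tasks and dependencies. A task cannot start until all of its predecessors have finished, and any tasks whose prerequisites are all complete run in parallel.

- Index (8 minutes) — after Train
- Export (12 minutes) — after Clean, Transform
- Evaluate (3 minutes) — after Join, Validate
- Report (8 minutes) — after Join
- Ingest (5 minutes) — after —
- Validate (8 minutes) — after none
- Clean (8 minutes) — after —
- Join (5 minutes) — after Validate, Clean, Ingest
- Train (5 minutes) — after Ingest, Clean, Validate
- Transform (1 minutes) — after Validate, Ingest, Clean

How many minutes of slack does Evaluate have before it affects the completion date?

5

Critical path: Clean→Join→Report = 8+5+8 = 21, so the finish is 21 minutes.
The longest chain containing Evaluate totals 16 minutes.
Float = 21 − 16 = 5.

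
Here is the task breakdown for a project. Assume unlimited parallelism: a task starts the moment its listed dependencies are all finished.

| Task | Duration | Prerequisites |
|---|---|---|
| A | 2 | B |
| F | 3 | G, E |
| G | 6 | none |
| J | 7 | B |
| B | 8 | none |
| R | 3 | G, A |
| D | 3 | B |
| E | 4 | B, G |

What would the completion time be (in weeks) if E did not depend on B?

15

With the dependency in place, B→E→F = 8+4+3 = 15 sets the finish at 15 weeks.
Without B→E, E's earliest start moves from 8 to 6.
The longest chain is now B→J = 8+7 = 15, so the job takes 15 weeks.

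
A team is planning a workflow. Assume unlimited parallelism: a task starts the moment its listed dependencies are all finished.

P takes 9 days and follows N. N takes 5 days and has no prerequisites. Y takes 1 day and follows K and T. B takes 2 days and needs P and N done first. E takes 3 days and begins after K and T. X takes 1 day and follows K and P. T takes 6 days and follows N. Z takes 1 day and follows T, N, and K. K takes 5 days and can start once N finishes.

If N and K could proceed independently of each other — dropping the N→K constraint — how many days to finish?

16

Before: longest chain N→P→B = 5+9+2 = 16, finish 16.
Without N→K, K's earliest start moves from 5 to 0.
The longest chain is now N→P→B = 5+9+2 = 16, so the project takes 16 days.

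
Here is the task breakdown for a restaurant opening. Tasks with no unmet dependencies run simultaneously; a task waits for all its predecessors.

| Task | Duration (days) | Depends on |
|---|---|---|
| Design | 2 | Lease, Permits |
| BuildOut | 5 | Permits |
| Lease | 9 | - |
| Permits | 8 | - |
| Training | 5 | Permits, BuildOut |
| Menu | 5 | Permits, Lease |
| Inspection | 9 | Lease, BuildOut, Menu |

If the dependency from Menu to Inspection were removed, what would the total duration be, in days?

22

Original critical path: Lease→Menu→Inspection = 9+5+9 = 23 ⇒ 23 days.
Without Menu→Inspection, Inspection's earliest start moves from 14 to 13.
New critical path: Permits→BuildOut→Inspection = 8+5+9 = 22 ⇒ 22 days.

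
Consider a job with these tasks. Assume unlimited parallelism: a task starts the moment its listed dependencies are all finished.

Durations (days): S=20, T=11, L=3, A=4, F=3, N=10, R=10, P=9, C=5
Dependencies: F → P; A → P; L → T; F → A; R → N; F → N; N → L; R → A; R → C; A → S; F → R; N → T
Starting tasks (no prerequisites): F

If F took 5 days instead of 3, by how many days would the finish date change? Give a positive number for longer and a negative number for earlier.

2

As given, the longest chain is F→R→N→L→T = 3+10+10+3+11 = 37, so the finish is 37 days.
F lies on that path, so at 5 days the path becomes 39 days.
No other chain overtakes it, so the finish is 39 days.
Change in finish: 39 − 37 = +2 days.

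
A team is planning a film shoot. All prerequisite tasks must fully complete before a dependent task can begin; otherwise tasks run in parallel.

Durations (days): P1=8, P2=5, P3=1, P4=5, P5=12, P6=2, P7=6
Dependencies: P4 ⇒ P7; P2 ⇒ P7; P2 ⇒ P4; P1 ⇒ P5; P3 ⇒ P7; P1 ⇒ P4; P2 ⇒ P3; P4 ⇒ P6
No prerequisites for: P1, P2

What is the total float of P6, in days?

The longest chain is P1→P5 = 8+12 = 20; overall finish 20 days.
The longest chain containing P6 totals 15 days.
Float = 20 − 15 = 5.

5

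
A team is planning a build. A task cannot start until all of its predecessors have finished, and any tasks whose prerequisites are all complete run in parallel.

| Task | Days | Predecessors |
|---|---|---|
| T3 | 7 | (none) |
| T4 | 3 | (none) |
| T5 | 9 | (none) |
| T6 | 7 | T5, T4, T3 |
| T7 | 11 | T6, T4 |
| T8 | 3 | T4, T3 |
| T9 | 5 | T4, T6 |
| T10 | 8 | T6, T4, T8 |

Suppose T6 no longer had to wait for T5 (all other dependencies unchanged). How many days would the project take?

25

With the dependency in place, T5→T6→T7 = 9+7+11 = 27 sets the finish at 27 days.
Without T5→T6, T6's earliest start moves from 9 to 7.
The longest chain is now T3→T6→T7 = 7+7+11 = 25, so the project takes 25 days.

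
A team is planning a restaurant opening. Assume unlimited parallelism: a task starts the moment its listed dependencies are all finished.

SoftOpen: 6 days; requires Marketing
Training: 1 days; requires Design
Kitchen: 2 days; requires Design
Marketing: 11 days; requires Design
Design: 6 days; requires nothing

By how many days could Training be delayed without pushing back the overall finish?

Critical path: Design→Marketing→SoftOpen = 6+11+6 = 23, so the finish is 23 days.
The longest chain containing Training totals 7 days.
So Training can slip 23 − 7 = 16 days.

16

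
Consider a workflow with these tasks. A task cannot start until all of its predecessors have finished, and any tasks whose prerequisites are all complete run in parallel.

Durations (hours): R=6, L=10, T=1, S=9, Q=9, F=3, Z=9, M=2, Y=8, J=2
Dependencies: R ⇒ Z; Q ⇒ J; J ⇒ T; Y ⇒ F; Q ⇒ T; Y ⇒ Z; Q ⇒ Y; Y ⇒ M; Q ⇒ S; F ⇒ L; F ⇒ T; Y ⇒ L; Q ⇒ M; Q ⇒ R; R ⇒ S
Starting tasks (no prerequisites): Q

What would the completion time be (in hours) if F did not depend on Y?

Original critical path: Q→Y→F→L = 9+8+3+10 = 30 ⇒ 30 hours.
Without Y→F, F's earliest start moves from 17 to 0.
New critical path: Q→Y→L = 9+8+10 = 27 ⇒ 27 hours.

27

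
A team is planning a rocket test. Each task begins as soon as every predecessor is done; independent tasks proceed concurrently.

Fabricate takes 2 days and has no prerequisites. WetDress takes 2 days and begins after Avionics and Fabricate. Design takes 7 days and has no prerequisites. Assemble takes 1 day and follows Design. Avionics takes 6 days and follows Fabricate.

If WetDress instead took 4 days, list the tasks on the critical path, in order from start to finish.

The binding path is Fabricate→Avionics→WetDress = 2+6+2 = 10; finish at 10 days.
Since WetDress is critical, the +2 change carries straight to that chain (now 12 days).
The critical path is still Fabricate→Avionics→WetDress; finish is now 12 days.

Fabricate, Avionics, WetDress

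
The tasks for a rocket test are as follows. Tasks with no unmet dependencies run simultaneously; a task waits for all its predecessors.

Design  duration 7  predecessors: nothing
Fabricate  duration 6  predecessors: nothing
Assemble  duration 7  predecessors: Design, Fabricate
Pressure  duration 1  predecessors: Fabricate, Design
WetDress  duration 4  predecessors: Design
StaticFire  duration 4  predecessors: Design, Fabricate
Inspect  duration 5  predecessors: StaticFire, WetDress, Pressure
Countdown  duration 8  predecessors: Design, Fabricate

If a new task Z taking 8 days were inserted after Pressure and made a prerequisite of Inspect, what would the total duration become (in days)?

Originally the schedule takes 16 days.
With Z inserted, Inspect now waits for max(StaticFire, WetDress, Pressure, Z).
New critical path: Design→Pressure→Z→Inspect = 7+1+8+5 = 21 ⇒ 21 days.

21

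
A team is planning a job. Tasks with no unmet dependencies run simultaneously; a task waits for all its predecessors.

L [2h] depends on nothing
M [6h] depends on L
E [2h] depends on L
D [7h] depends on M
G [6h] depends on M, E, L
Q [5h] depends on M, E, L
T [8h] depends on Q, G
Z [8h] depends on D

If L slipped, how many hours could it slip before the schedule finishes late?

0

Critical path: L→M→D→Z = 2+6+7+8 = 23, so the finish is 23 hours.
The longest chain containing L totals 23 hours.
Float = 23 − 23 = 0.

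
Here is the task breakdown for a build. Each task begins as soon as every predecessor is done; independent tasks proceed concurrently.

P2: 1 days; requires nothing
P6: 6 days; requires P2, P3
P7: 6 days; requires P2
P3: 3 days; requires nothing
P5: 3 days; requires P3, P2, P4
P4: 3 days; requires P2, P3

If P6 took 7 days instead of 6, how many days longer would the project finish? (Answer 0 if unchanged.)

1

Baseline: P3→P6 = 3+6 = 9 → 9 days.
P6 lies on that path, so at 7 days the path becomes 10 days.
No other chain overtakes it, so the finish is 10 days.
Change in finish: 10 − 9 = +1 days.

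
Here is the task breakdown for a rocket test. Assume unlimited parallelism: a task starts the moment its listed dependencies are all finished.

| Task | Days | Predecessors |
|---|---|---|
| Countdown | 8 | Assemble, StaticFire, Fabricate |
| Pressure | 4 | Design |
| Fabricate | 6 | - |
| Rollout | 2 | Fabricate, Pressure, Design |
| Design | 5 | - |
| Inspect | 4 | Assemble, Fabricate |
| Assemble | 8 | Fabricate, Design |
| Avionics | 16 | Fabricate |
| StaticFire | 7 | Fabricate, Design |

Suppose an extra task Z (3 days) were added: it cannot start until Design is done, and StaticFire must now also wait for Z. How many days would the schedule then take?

23

Originally the schedule takes 22 days.
With Z inserted, StaticFire now waits for max(Fabricate, Design, Z).
New critical path: Design→Z→StaticFire→Countdown = 5+3+7+8 = 23 ⇒ 23 days.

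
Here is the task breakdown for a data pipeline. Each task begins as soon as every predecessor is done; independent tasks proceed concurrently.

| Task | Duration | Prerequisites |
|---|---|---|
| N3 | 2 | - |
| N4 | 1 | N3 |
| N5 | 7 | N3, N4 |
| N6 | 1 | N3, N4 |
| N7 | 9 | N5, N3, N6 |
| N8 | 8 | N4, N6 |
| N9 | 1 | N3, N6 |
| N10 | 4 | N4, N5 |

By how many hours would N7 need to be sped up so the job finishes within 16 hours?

3

Current finish: 19 hours; target: 16.
N7 is on every critical path, so each hour cut from N7 cuts the finish by one (this holds down to a finish of 14).
Need 19 − 16 = 3 hours off N7 → N7 becomes 6 hours, finish becomes 16.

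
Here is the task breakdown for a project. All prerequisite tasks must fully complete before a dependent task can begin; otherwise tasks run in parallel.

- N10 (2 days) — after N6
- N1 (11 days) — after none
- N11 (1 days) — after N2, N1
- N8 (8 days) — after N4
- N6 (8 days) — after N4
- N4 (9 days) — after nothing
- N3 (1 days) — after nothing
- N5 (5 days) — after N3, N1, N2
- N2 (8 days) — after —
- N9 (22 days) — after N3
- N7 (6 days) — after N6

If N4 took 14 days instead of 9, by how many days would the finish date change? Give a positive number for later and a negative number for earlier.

5

Baseline: N4→N6→N7 = 9+8+6 = 23 → 23 days.
N4 is on the critical path; changing it to 14 makes that path 28 days.
That remains the longest chain; total 28 days.
Change in finish: 28 − 23 = +5 days.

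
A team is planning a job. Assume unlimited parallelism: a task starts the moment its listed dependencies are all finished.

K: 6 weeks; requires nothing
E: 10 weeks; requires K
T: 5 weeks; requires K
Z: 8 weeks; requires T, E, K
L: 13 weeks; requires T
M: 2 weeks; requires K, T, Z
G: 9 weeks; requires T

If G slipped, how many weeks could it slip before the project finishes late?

The longest chain is K→E→Z→M = 6+10+8+2 = 26; overall finish 26 weeks.
The longest chain containing G totals 20 weeks.
Float = 26 − 20 = 6.

6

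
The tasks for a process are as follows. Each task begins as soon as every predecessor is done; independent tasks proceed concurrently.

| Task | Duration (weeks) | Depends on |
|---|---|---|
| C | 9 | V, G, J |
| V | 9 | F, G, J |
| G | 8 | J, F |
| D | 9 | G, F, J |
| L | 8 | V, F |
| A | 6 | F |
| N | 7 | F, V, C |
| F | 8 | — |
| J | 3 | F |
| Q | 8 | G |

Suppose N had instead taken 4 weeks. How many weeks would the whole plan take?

41

Baseline: F→J→G→V→C→N = 8+3+8+9+9+7 = 44 → 44 weeks.
N is on the critical path; changing it to 4 makes that path 41 weeks.
That remains the longest chain; total 41 weeks.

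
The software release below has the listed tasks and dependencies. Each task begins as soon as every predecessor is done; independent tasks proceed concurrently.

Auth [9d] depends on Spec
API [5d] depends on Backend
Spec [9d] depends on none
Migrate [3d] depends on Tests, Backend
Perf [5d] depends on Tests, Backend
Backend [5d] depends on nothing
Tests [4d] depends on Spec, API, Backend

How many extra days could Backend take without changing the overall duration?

Backend→API→Tests→Perf = 5+5+4+5 = 19 sets the makespan at 19 days.
Backend finishes as early as 5 and must finish by 5.
Float = 19 − 19 = 0.

0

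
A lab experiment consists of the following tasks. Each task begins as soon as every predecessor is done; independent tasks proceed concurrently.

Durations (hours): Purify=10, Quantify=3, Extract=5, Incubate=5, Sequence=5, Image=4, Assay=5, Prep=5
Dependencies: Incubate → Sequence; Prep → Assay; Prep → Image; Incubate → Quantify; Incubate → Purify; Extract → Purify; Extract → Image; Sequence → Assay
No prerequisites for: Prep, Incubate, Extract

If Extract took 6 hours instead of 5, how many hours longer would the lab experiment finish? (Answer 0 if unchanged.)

1

Baseline: Extract→Purify = 5+10 = 15 → 15 hours.
Since Extract is critical, the +1 change carries straight to that chain (now 16 hours).
That remains the longest chain; total 16 hours.
Change in finish: 16 − 15 = +1 hours.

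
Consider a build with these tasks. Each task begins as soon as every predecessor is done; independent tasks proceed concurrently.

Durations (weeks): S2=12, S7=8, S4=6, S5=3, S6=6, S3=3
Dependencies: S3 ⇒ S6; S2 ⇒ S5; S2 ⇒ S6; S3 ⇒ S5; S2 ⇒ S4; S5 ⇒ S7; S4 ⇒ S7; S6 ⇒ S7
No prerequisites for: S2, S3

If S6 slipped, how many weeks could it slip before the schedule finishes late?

0

Critical path: S2→S4→S7 = 12+6+8 = 26, so the finish is 26 weeks.
The longest chain containing S6 totals 26 weeks.
Float = 26 − 26 = 0.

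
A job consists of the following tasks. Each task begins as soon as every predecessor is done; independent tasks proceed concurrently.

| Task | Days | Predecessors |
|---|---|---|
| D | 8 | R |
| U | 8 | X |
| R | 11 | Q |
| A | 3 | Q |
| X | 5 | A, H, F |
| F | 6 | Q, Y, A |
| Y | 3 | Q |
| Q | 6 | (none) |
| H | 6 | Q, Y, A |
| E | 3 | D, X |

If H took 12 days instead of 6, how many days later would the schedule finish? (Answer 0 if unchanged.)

Actual critical path: Q→Y→H→X→U = 6+3+6+5+8 = 28 ⇒ 28 days.
H is on the critical path; changing it to 12 makes that path 34 days.
No other chain overtakes it, so the finish is 34 days.
Change in finish: 34 − 28 = +6 days.

6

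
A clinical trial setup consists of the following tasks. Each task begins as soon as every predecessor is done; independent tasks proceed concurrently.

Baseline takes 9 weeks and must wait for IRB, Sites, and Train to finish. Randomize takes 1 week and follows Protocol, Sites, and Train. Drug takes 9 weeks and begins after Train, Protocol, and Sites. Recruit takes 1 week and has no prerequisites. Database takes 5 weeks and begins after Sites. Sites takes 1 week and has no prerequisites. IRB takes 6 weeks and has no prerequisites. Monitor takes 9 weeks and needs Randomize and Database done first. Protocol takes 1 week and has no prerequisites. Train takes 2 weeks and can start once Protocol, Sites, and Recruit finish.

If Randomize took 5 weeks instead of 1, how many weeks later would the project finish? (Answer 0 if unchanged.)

2

Actual critical path: IRB→Baseline = 6+9 = 15 ⇒ 15 weeks.
The longest path through Randomize is only 13 weeks, so Randomize has float 2.
The binding chain switches to Protocol→Train→Randomize→Monitor = 1+2+5+9 = 17; finish 17 weeks.
Change in finish: 17 − 15 = +2 weeks.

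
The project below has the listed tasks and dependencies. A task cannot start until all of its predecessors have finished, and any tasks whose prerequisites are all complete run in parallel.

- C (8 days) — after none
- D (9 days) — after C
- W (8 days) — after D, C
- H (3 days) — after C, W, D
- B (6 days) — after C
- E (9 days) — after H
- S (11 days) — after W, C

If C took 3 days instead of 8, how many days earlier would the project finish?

Critical path before the change: C→D→W→H→E = 8+9+8+3+9 = 37 giving 37 days.
C is on the critical path; changing it to 3 makes that path 32 days.
That remains the longest chain; total 32 days.
Change in finish: 32 − 37 = -5 days.

5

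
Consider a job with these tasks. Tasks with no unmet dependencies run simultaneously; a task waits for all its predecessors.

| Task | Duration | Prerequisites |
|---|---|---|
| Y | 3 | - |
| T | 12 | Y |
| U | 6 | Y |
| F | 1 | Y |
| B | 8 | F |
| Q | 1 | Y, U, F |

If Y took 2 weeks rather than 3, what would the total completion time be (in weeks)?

14

Critical path before the change: Y→T = 3+12 = 15 giving 15 weeks.
Y lies on that path, so at 2 weeks the path becomes 14 weeks.
The critical path is still Y→T; finish is now 14 weeks.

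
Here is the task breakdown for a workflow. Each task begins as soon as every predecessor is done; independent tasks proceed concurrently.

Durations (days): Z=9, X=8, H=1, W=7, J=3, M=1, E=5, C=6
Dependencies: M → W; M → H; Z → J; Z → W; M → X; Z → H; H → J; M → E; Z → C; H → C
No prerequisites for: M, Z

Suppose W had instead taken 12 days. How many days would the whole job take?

Critical path before the change: Z→W = 9+7 = 16 giving 16 days.
W lies on that path, so at 12 days the path becomes 21 days.
That remains the longest chain; total 21 days.

21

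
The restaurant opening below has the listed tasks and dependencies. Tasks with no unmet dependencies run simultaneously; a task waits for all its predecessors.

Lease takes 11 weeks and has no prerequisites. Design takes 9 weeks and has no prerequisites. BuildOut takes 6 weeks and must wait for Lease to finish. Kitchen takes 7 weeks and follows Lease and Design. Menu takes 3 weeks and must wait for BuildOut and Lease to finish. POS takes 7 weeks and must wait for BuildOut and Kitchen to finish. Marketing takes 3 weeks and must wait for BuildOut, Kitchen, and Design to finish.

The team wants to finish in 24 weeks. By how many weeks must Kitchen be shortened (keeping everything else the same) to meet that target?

Current finish: 25 weeks; target: 24.
Kitchen is on every critical path, so each week cut from Kitchen cuts the finish by one (this holds down to a finish of 24).
Need 25 − 24 = 1 week off Kitchen → Kitchen becomes 6 weeks, finish becomes 24.

1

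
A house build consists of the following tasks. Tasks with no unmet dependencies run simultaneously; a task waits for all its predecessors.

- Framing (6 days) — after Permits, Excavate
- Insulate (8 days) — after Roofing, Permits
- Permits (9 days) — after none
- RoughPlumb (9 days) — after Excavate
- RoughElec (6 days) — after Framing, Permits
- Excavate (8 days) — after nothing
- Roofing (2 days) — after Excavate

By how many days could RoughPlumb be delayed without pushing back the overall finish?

The longest chain is Permits→Framing→RoughElec = 9+6+6 = 21; overall finish 21 days.
RoughPlumb finishes as early as 17 and must finish by 21.
Float = 21 − 17 = 4.

4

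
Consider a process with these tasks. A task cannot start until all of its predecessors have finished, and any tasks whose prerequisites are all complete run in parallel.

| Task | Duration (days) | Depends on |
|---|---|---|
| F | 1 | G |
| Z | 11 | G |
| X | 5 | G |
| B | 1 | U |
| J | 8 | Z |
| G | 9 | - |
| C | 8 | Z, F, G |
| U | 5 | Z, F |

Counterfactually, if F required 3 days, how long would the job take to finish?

28

Actual critical path: G→Z→C = 9+11+8 = 28 ⇒ 28 days.
The longest path through F is only 18 days, so F has float 10.
No other chain overtakes it, so the finish is 28 days.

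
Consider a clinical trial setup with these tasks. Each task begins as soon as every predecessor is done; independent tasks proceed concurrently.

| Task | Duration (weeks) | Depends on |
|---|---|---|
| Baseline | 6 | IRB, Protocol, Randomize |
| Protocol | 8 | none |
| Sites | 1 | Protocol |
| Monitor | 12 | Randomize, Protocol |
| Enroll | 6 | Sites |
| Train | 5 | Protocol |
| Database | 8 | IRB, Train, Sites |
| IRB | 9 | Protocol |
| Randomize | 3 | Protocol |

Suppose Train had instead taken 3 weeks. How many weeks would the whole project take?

25

As given, the longest chain is Protocol→IRB→Database = 8+9+8 = 25, so the finish is 25 weeks.
Train is off the critical path — its longest chain is 21 weeks, giving 4 of slack.
That remains the longest chain; total 25 weeks.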